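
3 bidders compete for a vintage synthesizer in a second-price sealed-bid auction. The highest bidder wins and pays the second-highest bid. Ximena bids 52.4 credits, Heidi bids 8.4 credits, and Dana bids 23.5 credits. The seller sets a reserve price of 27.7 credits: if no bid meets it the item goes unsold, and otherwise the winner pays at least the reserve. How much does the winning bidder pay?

27.7 credits

Bids in descending order: Ximena 52.4 credits; Dana 23.5 credits; Heidi 8.4 credits.
Ximena has the highest bid, so Ximena wins.
The second-highest bid is 23.5 credits, but the reserve 27.7 credits is higher, so the price is the reserve.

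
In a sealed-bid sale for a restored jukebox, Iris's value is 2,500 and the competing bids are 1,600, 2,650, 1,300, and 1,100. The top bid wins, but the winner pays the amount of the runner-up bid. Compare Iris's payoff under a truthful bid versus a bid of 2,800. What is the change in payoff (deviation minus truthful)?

The highest competing bid is 2,650.
Bidding truthfully at 2,500: the top bid is 2,650 (a rival), so Iris loses. Payoff = 0.
Bidding 2,800: Iris has the top bid, wins, and pays the second-highest bid 2,650. Payoff = 2,500 − 2,650 = -150.
Change = -150 − 0 = -150.
Deviating from a truthful bid can only lose payoff in a second-price auction — never gain.

-150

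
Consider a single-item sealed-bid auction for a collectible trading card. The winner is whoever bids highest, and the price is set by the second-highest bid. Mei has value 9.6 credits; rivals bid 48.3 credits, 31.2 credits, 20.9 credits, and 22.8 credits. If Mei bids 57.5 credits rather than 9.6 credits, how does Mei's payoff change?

-38.7 credits

The highest competing bid is 48.3 credits.
Bidding truthfully at 9.6 credits: the top bid is 48.3 credits (a rival), so Mei loses. Payoff = 0.0 credits.
Bidding 57.5 credits: Mei has the top bid, wins, and pays the second-highest bid 48.3 credits. Payoff = 9.6 credits − 48.3 credits = -38.7 credits.
Change = -38.7 credits − 0.0 credits = -38.7 credits.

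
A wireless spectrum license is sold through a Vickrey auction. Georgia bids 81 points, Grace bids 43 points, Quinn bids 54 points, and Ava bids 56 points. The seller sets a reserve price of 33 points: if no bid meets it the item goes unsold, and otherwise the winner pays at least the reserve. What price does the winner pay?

Bids in descending order: Georgia 81 points > Ava 56 points > Quinn 54 points > Grace 43 points.
Georgia has the highest bid, so Georgia wins.
The second-highest bid is 56 points, which exceeds the reserve, so that sets the price.

56 points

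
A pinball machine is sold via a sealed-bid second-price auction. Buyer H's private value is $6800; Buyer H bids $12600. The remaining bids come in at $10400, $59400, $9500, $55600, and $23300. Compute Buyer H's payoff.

Highest competing bid: $59400.
Buyer H's bid $12600 is not the highest, so Buyer H loses, pays nothing, and earns zero payoff.

$0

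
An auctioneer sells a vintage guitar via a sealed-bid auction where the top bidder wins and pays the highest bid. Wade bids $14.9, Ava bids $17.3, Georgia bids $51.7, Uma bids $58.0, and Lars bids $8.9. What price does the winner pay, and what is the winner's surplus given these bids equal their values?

Bids in descending order: Uma $58.0; Georgia $51.7; Ava $17.3; Wade $14.9; Lars $8.9.
Uma is the highest bidder, so Uma wins.
Under the first-price rule, the price is the highest bid: $58.0.
Surplus = $58.0 − $58.0 = $0.0.

The winner pays $58.0 for a surplus of $0.0.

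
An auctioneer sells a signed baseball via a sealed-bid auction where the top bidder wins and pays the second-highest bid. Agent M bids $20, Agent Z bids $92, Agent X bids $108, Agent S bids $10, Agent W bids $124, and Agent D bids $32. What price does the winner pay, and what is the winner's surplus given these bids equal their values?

Ranking the bids: Agent W $124; Agent X $108; Agent Z $92; Agent D $32; Agent M $20; Agent S $10.
Agent W is the highest bidder, so Agent W wins.
Under the second-price rule, the price is the second-highest bid: $108.
Surplus = $124 − $108 = $16.

Price $108; surplus $16.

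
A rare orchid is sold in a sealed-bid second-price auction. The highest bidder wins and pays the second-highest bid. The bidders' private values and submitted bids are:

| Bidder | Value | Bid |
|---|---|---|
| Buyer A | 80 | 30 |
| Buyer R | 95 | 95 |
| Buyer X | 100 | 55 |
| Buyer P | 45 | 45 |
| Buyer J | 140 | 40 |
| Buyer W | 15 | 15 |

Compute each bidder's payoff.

Payoffs: Buyer A 0, Buyer R 40, Buyer X 0, Buyer P 0, Buyer J 0, Buyer W 0.

Sorted high to low: Buyer R 95; Buyer X 55; Buyer P 45; Buyer J 40; Buyer A 30; Buyer W 15.
Buyer R has the top bid and wins; the price is the second-highest bid, 55.
Buyer R's payoff = 95 − 55 = 40. All other bidders lose, so their payoff is 0.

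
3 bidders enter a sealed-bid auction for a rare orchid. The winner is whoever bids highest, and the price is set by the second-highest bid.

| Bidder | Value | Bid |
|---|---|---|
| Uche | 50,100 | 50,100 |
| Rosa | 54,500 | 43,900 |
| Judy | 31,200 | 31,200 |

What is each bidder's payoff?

Bids in descending order: Uche 50,100; Rosa 43,900; Judy 31,200.
Uche has the top bid and wins; the price is the second-highest bid, 43,900.
Uche's payoff = 50,100 − 43,900 = 6,200. All other bidders lose, so their payoff is 0.

Payoffs: Uche 6,200, Rosa 0, Judy 0.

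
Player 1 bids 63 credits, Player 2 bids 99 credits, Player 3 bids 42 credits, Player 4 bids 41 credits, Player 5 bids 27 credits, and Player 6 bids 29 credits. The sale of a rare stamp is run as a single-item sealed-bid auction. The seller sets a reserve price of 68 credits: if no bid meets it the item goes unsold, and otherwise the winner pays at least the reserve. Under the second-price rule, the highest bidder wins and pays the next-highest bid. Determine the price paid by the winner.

Ranking the bids: Player 2 99 credits, then Player 1 63 credits, then Player 3 42 credits, then Player 4 41 credits, then Player 6 29 credits, then Player 5 27 credits.
Player 2 has the highest bid, so Player 2 wins.
The second-highest bid is 63 credits, but the reserve 68 credits is higher, so the price is the reserve.

Price paid: 68 credits.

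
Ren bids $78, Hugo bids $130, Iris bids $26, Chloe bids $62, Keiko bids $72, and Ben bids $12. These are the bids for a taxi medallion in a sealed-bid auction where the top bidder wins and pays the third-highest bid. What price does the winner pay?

Price paid: $72.

Bids in descending order: Hugo $130 > Ren $78 > Keiko $72 > Chloe $62 > Iris $26 > Ben $12.
Hugo is the highest bidder, so Hugo wins.
Under the third-price rule, the price is the third-highest bid: $72.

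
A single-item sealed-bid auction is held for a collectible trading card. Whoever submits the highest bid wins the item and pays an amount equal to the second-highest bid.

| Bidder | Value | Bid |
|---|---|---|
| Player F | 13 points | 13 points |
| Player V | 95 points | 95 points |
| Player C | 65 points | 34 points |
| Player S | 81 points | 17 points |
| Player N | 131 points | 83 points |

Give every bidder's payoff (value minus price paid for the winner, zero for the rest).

Payoffs: Player F 0 points, Player V 12 points, Player C 0 points, Player S 0 points, Player N 0 points.

Ordered from highest: Player V 95 points > Player N 83 points > Player C 34 points > Player S 17 points > Player F 13 points.
Player V has the top bid and wins; the price is the second-highest bid, 83 points.
Player V's payoff = 95 points − 83 points = 12 points. All other bidders lose, so their payoff is 0.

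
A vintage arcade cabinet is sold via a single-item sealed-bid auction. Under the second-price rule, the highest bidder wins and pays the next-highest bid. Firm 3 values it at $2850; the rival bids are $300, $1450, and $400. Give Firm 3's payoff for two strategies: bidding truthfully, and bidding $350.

The highest competing bid is $1450.
Bidding truthfully at $2850: Firm 3 has the top bid, wins, and pays the second-highest bid $1450. Payoff = $2850 − $1450 = $1400.
Bidding $350: the top bid is $1450 (a rival), so Firm 3 loses. Payoff = $0.

Truthful: $1400; alternative: $0.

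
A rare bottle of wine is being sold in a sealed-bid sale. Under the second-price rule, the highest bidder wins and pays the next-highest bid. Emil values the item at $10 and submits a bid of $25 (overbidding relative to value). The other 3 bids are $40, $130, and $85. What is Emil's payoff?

Highest competing bid: $130.
Emil's bid $25 is not the highest, so Emil loses, pays nothing, and earns zero payoff.

Emil's payoff: $0.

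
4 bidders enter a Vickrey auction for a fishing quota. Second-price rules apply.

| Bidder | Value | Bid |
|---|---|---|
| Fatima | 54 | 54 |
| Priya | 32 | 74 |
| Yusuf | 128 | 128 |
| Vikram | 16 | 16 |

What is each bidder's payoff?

Ordered from highest: Yusuf 128 > Priya 74 > Fatima 54 > Vikram 16.
Yusuf has the top bid and wins; the price is the second-highest bid, 74.
Yusuf's payoff = 128 − 74 = 54. All other bidders lose, so their payoff is 0.

Payoffs: Fatima 0, Priya 0, Yusuf 54, Vikram 0.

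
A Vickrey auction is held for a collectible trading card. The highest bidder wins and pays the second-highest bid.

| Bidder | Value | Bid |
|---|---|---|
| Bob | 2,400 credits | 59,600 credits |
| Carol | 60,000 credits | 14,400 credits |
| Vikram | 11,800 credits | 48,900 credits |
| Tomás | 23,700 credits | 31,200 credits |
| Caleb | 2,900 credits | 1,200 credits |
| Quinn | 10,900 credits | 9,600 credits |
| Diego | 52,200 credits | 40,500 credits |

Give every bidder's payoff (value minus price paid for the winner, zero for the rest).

Payoffs: Bob -46,500 credits, Carol 0 credits, Vikram 0 credits, Tomás 0 credits, Caleb 0 credits, Quinn 0 credits, Diego 0 credits.

Ordered from highest: Bob 59,600 credits, then Vikram 48,900 credits, then Diego 40,500 credits, then Tomás 31,200 credits, then Carol 14,400 credits, then Quinn 9,600 credits, then Caleb 1,200 credits.
Bob has the top bid and wins; the price is the second-highest bid, 48,900 credits.
Bob's payoff = 2,400 credits − 48,900 credits = -46,500 credits. All other bidders lose, so their payoff is 0.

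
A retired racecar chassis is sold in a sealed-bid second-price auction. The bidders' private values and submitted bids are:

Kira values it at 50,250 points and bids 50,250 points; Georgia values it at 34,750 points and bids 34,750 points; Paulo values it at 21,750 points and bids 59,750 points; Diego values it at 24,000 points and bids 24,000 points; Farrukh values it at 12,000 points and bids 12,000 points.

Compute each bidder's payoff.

Kira 0 points, Georgia 0 points, Paulo -28,500 points, Diego 0 points, Farrukh 0 points.

Bids in descending order: Paulo 59,750 points, then Kira 50,250 points, then Georgia 34,750 points, then Diego 24,000 points, then Farrukh 12,000 points.
Paulo has the top bid and wins; the price is the second-highest bid, 50,250 points.
Paulo's payoff = 21,750 points − 50,250 points = -28,500 points. All other bidders lose, so their payoff is 0.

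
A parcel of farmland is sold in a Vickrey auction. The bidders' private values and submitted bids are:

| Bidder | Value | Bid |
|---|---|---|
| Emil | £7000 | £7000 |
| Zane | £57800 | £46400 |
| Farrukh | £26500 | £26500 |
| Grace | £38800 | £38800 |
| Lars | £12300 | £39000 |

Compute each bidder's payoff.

Bids in descending order: Zane £46400, then Lars £39000, then Grace £38800, then Farrukh £26500, then Emil £7000.
Zane has the top bid and wins; the price is the second-highest bid, £39000.
Zane's payoff = £57800 − £39000 = £18800. All other bidders lose, so their payoff is 0.

Emil £0, Zane £18800, Farrukh £0, Grace £0, Lars £0.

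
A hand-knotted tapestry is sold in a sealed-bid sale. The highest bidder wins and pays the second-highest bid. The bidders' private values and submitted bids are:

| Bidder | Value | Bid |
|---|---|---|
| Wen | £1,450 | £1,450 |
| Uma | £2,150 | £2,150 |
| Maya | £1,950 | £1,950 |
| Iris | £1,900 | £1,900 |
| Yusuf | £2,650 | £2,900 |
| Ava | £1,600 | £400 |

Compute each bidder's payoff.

Sorted high to low: Yusuf £2,900, then Uma £2,150, then Maya £1,950, then Iris £1,900, then Wen £1,450, then Ava £400.
Yusuf has the top bid and wins; the price is the second-highest bid, £2,150.
Yusuf's payoff = £2,650 − £2,150 = £500. All other bidders lose, so their payoff is 0.

Payoffs: Wen £0, Uma £0, Maya £0, Iris £0, Yusuf £500, Ava £0.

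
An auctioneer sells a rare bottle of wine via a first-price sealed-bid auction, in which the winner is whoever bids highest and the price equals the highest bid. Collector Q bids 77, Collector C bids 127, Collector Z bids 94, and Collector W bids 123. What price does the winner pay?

Sorted high to low: Collector C 127; Collector W 123; Collector Z 94; Collector Q 77.
Collector C is the highest bidder, so Collector C wins.
Under the first-price rule, the price is the highest bid: 127.

127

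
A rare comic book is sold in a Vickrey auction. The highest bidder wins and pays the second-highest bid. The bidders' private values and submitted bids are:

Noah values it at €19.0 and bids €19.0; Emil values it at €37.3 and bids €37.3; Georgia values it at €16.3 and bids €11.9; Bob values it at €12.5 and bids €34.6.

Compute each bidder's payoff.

Noah €0.0, Emil €2.7, Georgia €0.0, Bob €0.0.

Bids in descending order: Emil €37.3, then Bob €34.6, then Noah €19.0, then Georgia €11.9.
Emil has the top bid and wins; the price is the second-highest bid, €34.6.
Emil's payoff = €37.3 − €34.6 = €2.7. All other bidders lose, so their payoff is 0.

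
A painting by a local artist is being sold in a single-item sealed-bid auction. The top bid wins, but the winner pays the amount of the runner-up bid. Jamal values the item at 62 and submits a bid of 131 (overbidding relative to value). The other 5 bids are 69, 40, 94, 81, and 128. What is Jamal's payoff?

Highest competing bid: 128.
Jamal's bid 131 is the highest overall, so Jamal wins and pays the second-highest bid, 128.
Payoff = value − price = 62 − 128 = -66.
Overbidding won the item at a price above value — truthful bidding would have avoided this loss.

Jamal's payoff: -66.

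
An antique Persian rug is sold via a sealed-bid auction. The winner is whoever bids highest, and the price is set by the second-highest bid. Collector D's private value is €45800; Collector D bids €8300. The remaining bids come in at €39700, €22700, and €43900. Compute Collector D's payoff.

Highest competing bid: €43900.
Collector D's bid €8300 is not the highest, so Collector D loses, pays nothing, and earns zero payoff.

€0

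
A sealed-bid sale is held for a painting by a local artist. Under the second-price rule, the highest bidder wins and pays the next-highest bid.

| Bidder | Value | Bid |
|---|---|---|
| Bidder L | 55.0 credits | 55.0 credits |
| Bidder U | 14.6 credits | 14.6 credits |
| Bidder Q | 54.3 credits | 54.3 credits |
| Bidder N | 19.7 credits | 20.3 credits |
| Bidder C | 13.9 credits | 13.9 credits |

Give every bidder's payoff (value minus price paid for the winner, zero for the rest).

Payoffs: Bidder L 0.7 credits, Bidder U 0.0 credits, Bidder Q 0.0 credits, Bidder N 0.0 credits, Bidder C 0.0 credits.

Sorted high to low: Bidder L 55.0 credits > Bidder Q 54.3 credits > Bidder N 20.3 credits > Bidder U 14.6 credits > Bidder C 13.9 credits.
Bidder L has the top bid and wins; the price is the second-highest bid, 54.3 credits.
Bidder L's payoff = 55.0 credits − 54.3 credits = 0.7 credits. All other bidders lose, so their payoff is 0.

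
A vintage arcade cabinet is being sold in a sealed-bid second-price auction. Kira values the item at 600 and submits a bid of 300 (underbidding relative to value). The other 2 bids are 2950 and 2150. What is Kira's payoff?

Payoff = 0.

Highest competing bid: 2950.
Kira's bid 300 is not the highest, so Kira loses, pays nothing, and earns zero payoff.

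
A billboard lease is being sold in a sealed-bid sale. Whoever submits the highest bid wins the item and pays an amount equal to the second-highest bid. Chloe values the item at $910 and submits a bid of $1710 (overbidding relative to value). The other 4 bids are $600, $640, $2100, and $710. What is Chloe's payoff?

Highest competing bid: $2100.
Chloe's bid $1710 is not the highest, so Chloe loses, pays nothing, and earns zero payoff.

Payoff = $0.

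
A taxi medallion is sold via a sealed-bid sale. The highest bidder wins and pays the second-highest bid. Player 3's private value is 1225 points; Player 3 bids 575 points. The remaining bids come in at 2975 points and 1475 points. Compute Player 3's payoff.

Highest competing bid: 2975 points.
Player 3's bid 575 points is not the highest, so Player 3 loses, pays nothing, and earns zero payoff.

Payoff = 0 points.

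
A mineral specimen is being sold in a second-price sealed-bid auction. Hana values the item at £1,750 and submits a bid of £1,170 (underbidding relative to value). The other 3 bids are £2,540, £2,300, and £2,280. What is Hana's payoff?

Highest competing bid: £2,540.
Hana's bid £1,170 is not the highest, so Hana loses, pays nothing, and earns zero payoff.

Hana's payoff: £0.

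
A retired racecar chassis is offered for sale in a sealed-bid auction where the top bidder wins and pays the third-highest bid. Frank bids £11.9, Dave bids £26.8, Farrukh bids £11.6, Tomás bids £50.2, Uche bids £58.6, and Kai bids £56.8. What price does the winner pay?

The winner pays £50.2.

Bids in descending order: Uche £58.6; Kai £56.8; Tomás £50.2; Dave £26.8; Frank £11.9; Farrukh £11.6.
Uche is the highest bidder, so Uche wins.
Under the third-price rule, the price is the third-highest bid: £50.2.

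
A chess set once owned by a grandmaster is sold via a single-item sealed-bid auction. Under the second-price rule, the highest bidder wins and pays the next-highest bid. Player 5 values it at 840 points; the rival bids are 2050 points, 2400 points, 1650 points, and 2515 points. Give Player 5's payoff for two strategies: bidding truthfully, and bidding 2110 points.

Truthful: 0 points; alternative: 0 points.

The highest competing bid is 2515 points.
Bidding truthfully at 840 points: the top bid is 2515 points (a rival), so Player 5 loses. Payoff = 0 points.
Bidding 2110 points: the top bid is 2515 points (a rival), so Player 5 loses. Payoff = 0 points.
The bid only affects whether you win, not the price — here both bids land on the same side of the top rival bid, so the deviation is payoff-neutral.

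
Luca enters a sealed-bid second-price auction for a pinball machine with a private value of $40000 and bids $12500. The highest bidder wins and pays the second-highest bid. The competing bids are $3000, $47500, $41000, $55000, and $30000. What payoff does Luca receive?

Highest competing bid: $55000.
Luca's bid $12500 is not the highest, so Luca loses, pays nothing, and earns zero payoff.

Payoff = $0.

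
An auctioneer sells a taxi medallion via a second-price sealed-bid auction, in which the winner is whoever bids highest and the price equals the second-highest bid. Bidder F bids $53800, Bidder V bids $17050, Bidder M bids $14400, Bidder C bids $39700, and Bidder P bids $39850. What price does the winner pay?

The winner pays $39850.

Ordered from highest: Bidder F $53800; Bidder P $39850; Bidder C $39700; Bidder V $17050; Bidder M $14400.
Bidder F is the highest bidder, so Bidder F wins.
Under the second-price rule, the price is the second-highest bid: $39850.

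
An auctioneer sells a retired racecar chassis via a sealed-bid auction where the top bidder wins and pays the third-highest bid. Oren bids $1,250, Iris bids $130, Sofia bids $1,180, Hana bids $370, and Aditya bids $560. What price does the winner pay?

Ranking the bids: Oren $1,250; Sofia $1,180; Aditya $560; Hana $370; Iris $130.
Oren is the highest bidder, so Oren wins.
Under the third-price rule, the price is the third-highest bid: $560.

Price paid: $560.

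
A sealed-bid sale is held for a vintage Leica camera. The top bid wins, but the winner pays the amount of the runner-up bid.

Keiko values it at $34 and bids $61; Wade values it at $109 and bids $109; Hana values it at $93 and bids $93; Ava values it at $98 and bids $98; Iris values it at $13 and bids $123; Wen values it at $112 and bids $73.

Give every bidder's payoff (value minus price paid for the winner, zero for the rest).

Keiko $0, Wade $0, Hana $0, Ava $0, Iris -$96, Wen $0.

Ranking the bids: Iris $123, then Wade $109, then Ava $98, then Hana $93, then Wen $73, then Keiko $61.
Iris has the top bid and wins; the price is the second-highest bid, $109.
Iris's payoff = $13 − $109 = -$96. All other bidders lose, so their payoff is 0.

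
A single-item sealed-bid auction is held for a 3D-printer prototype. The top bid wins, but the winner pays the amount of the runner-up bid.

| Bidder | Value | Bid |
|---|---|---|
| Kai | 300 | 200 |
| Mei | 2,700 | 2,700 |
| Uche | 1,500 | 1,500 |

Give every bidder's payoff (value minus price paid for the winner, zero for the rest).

Payoffs: Kai 0, Mei 1,200, Uche 0.

Ranking the bids: Mei 2,700; Uche 1,500; Kai 200.
Mei has the top bid and wins; the price is the second-highest bid, 1,500.
Mei's payoff = 2,700 − 1,500 = 1,200. All other bidders lose, so their payoff is 0.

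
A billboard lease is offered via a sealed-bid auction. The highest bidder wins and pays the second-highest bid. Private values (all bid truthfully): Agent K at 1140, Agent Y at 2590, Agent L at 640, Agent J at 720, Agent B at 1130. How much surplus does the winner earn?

Ranking the bids: Agent Y 2590 > Agent K 1140 > Agent B 1130 > Agent J 720 > Agent L 640.
Agent Y wins with the top bid and pays the second-highest, 1140.
Surplus = 2590 − 1140 = 1450.

1450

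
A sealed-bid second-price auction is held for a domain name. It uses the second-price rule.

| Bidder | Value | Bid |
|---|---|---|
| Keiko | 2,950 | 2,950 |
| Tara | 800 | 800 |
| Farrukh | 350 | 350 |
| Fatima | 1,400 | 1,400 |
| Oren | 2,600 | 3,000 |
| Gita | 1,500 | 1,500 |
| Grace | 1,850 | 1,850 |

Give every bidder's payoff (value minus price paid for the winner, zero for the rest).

Bids in descending order: Oren 3,000, then Keiko 2,950, then Grace 1,850, then Gita 1,500, then Fatima 1,400, then Tara 800, then Farrukh 350.
Oren has the top bid and wins; the price is the second-highest bid, 2,950.
Oren's payoff = 2,600 − 2,950 = -350. All other bidders lose, so their payoff is 0.

Keiko 0, Tara 0, Farrukh 0, Fatima 0, Oren -350, Gita 0, Grace 0.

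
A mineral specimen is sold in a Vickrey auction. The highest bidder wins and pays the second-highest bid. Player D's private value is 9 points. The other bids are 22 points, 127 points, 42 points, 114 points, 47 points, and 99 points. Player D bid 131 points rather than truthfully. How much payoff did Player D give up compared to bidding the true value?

Regret: 118 points.

The highest competing bid is 127 points.
Bidding truthfully at 9 points: the top bid is 127 points (a rival), so Player D loses. Payoff = 0 points.
Bidding 131 points: Player D has the top bid, wins, and pays the second-highest bid 127 points. Payoff = 9 points − 127 points = -118 points.
Regret = truthful payoff − actual payoff = 0 points − -118 points = 118 points.
Deviating from a truthful bid can only lose payoff in a second-price auction — never gain.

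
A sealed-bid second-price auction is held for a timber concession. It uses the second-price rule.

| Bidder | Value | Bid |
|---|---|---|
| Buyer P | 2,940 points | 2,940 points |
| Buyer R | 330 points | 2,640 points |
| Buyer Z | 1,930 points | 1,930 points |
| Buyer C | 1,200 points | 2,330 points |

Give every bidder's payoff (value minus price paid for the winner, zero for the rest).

Ordered from highest: Buyer P 2,940 points, then Buyer R 2,640 points, then Buyer C 2,330 points, then Buyer Z 1,930 points.
Buyer P has the top bid and wins; the price is the second-highest bid, 2,640 points.
Buyer P's payoff = 2,940 points − 2,640 points = 300 points. All other bidders lose, so their payoff is 0.

Buyer P 300 points, Buyer R 0 points, Buyer Z 0 points, Buyer C 0 points.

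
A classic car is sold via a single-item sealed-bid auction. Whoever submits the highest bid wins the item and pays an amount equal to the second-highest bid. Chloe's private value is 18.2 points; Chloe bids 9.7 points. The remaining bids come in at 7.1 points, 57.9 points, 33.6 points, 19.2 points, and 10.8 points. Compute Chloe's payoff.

Highest competing bid: 57.9 points.
Chloe's bid 9.7 points is not the highest, so Chloe loses, pays nothing, and earns zero payoff.

Payoff = 0.0 points.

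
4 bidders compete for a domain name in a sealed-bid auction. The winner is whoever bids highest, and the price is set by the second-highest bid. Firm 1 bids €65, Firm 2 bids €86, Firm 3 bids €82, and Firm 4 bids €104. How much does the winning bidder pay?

Ordered from highest: Firm 4 €104, then Firm 2 €86, then Firm 3 €82, then Firm 1 €65.
Firm 4 has the highest bid, so Firm 4 wins.
The second-highest bid is €86, so that is what Firm 4 pays.

The winner pays €86.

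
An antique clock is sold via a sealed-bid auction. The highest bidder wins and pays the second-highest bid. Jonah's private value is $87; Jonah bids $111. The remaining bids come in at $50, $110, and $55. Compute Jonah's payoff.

Highest competing bid: $110.
Jonah's bid $111 is the highest overall, so Jonah wins and pays the second-highest bid, $110.
Payoff = value − price = $87 − $110 = -$23.
Overbidding won the item at a price above value — truthful bidding would have avoided this loss.

Payoff = -$23.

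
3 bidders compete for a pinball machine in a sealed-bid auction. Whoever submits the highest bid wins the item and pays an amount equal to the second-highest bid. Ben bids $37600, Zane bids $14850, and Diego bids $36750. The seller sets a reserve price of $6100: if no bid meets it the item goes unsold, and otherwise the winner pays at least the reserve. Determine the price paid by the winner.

$36750

Ranking the bids: Ben $37600; Diego $36750; Zane $14850.
Ben has the highest bid, so Ben wins.
The second-highest bid is $36750, which exceeds the reserve, so that sets the price.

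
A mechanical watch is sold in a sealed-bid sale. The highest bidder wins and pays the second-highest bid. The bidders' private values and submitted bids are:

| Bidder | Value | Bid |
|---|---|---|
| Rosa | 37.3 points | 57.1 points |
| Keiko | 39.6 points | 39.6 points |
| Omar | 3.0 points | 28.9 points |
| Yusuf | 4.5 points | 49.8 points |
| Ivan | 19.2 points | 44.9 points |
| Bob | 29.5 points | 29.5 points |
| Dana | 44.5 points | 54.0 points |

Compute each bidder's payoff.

Ranking the bids: Rosa 57.1 points, then Dana 54.0 points, then Yusuf 49.8 points, then Ivan 44.9 points, then Keiko 39.6 points, then Bob 29.5 points, then Omar 28.9 points.
Rosa has the top bid and wins; the price is the second-highest bid, 54.0 points.
Rosa's payoff = 37.3 points − 54.0 points = -16.7 points. All other bidders lose, so their payoff is 0.

Payoffs: Rosa -16.7 points, Keiko 0.0 points, Omar 0.0 points, Yusuf 0.0 points, Ivan 0.0 points, Bob 0.0 points, Dana 0.0 points.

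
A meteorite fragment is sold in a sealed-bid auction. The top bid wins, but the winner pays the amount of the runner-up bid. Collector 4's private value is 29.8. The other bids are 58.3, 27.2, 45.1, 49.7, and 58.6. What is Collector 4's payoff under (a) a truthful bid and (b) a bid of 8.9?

The highest competing bid is 58.6.
Bidding truthfully at 29.8: the top bid is 58.6 (a rival), so Collector 4 loses. Payoff = 0.0.
Bidding 8.9: the top bid is 58.6 (a rival), so Collector 4 loses. Payoff = 0.0.
The bid only affects whether you win, not the price — here both bids land on the same side of the top rival bid, so the deviation is payoff-neutral.

(a) 0.0  (b) 0.0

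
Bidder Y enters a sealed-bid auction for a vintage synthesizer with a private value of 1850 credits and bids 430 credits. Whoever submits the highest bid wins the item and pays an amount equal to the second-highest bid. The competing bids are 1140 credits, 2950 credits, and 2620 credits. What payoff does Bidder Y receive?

Bidder Y's payoff: 0 credits.

Highest competing bid: 2950 credits.
Bidder Y's bid 430 credits is not the highest, so Bidder Y loses, pays nothing, and earns zero payoff.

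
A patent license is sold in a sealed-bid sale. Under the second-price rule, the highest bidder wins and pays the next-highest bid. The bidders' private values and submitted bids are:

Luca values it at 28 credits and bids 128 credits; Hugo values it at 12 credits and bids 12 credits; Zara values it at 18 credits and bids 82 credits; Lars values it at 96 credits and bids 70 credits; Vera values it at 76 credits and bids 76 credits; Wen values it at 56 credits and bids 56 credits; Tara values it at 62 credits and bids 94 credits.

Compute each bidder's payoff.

Payoffs: Luca -66 credits, Hugo 0 credits, Zara 0 credits, Lars 0 credits, Vera 0 credits, Wen 0 credits, Tara 0 credits.

Bids in descending order: Luca 128 credits > Tara 94 credits > Zara 82 credits > Vera 76 credits > Lars 70 credits > Wen 56 credits > Hugo 12 credits.
Luca has the top bid and wins; the price is the second-highest bid, 94 credits.
Luca's payoff = 28 credits − 94 credits = -66 credits. All other bidders lose, so their payoff is 0.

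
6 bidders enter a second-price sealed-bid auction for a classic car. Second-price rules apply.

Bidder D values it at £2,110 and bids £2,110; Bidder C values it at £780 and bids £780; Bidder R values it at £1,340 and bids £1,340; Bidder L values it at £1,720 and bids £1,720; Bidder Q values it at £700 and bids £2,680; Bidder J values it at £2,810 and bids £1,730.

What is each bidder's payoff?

Payoffs: Bidder D £0, Bidder C £0, Bidder R £0, Bidder L £0, Bidder Q -£1,410, Bidder J £0.

Bids in descending order: Bidder Q £2,680; Bidder D £2,110; Bidder J £1,730; Bidder L £1,720; Bidder R £1,340; Bidder C £780.
Bidder Q has the top bid and wins; the price is the second-highest bid, £2,110.
Bidder Q's payoff = £700 − £2,110 = -£1,410. All other bidders lose, so their payoff is 0.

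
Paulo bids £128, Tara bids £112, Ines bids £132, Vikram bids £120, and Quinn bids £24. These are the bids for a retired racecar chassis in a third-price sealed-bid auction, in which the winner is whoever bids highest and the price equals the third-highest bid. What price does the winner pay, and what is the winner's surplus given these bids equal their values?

Bids in descending order: Ines £132 > Paulo £128 > Vikram £120 > Tara £112 > Quinn £24.
Ines is the highest bidder, so Ines wins.
Under the third-price rule, the price is the third-highest bid: £120.
Surplus = £132 − £120 = £12.

The winner pays £120 for a surplus of £12.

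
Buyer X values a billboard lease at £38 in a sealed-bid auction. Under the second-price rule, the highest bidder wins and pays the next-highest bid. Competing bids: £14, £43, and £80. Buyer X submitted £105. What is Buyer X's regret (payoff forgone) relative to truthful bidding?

Regret: £42.

The highest competing bid is £80.
Bidding truthfully at £38: the top bid is £80 (a rival), so Buyer X loses. Payoff = £0.
Bidding £105: Buyer X has the top bid, wins, and pays the second-highest bid £80. Payoff = £38 − £80 = -£42.
Regret = truthful payoff − actual payoff = £0 − -£42 = £42.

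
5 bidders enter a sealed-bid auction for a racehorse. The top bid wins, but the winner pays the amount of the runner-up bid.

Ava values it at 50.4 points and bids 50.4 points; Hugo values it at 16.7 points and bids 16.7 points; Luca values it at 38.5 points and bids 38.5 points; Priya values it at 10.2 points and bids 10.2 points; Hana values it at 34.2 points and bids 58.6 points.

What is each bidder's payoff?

Ranking the bids: Hana 58.6 points; Ava 50.4 points; Luca 38.5 points; Hugo 16.7 points; Priya 10.2 points.
Hana has the top bid and wins; the price is the second-highest bid, 50.4 points.
Hana's payoff = 34.2 points − 50.4 points = -16.2 points. All other bidders lose, so their payoff is 0.

Ava 0.0 points, Hugo 0.0 points, Luca 0.0 points, Priya 0.0 points, Hana -16.2 points.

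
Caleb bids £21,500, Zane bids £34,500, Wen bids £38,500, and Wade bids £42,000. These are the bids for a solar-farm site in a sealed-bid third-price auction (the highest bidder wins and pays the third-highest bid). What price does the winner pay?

Price paid: £34,500.

Bids in descending order: Wade £42,000 > Wen £38,500 > Zane £34,500 > Caleb £21,500.
Wade is the highest bidder, so Wade wins.
Under the third-price rule, the price is the third-highest bid: £34,500.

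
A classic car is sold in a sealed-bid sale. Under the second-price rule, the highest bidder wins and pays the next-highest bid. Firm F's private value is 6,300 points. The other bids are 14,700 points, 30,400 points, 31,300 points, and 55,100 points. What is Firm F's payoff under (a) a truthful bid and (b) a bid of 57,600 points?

The highest competing bid is 55,100 points.
Bidding truthfully at 6,300 points: the top bid is 55,100 points (a rival), so Firm F loses. Payoff = 0 points.
Bidding 57,600 points: Firm F has the top bid, wins, and pays the second-highest bid 55,100 points. Payoff = 6,300 points − 55,100 points = -48,800 points.
Deviating from a truthful bid can only lose payoff in a second-price auction — never gain.

(a) 0 points  (b) -48,800 points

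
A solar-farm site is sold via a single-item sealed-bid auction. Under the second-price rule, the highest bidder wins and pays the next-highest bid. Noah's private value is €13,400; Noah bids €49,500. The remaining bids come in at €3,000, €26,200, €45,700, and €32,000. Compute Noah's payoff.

Highest competing bid: €45,700.
Noah's bid €49,500 is the highest overall, so Noah wins and pays the second-highest bid, €45,700.
Payoff = value − price = €13,400 − €45,700 = -€32,300.

-€32,300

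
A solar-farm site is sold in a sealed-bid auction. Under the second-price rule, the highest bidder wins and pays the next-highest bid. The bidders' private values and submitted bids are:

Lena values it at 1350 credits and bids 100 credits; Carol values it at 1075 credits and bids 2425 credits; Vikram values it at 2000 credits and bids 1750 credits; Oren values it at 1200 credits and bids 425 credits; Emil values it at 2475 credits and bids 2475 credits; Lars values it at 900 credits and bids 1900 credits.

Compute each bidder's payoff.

Ranking the bids: Emil 2475 credits > Carol 2425 credits > Lars 1900 credits > Vikram 1750 credits > Oren 425 credits > Lena 100 credits.
Emil has the top bid and wins; the price is the second-highest bid, 2425 credits.
Emil's payoff = 2475 credits − 2425 credits = 50 credits. All other bidders lose, so their payoff is 0.

Lena 0 credits, Carol 0 credits, Vikram 0 credits, Oren 0 credits, Emil 50 credits, Lars 0 credits.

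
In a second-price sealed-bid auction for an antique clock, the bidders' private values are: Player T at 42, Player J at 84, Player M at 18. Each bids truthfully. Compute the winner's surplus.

42

Bids in descending order: Player J 84; Player T 42; Player M 18.
Player J wins with the top bid and pays the second-highest, 42.
Surplus = 84 − 42 = 42.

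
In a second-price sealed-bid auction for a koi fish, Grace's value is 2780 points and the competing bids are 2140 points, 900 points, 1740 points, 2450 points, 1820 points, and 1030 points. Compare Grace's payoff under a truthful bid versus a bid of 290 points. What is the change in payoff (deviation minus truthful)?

Change in payoff: -330 points.

The highest competing bid is 2450 points.
Bidding truthfully at 2780 points: Grace has the top bid, wins, and pays the second-highest bid 2450 points. Payoff = 2780 points − 2450 points = 330 points.
Bidding 290 points: the top bid is 2450 points (a rival), so Grace loses. Payoff = 0 points.
Change = 0 points − 330 points = -330 points.
Deviating from a truthful bid can only lose payoff in a second-price auction — never gain.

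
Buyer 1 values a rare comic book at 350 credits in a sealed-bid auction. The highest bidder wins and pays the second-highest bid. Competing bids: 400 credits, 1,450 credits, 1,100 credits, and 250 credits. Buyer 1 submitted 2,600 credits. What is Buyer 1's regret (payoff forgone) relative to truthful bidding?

The highest competing bid is 1,450 credits.
Bidding truthfully at 350 credits: the top bid is 1,450 credits (a rival), so Buyer 1 loses. Payoff = 0 credits.
Bidding 2,600 credits: Buyer 1 has the top bid, wins, and pays the second-highest bid 1,450 credits. Payoff = 350 credits − 1,450 credits = -1,100 credits.
Regret = truthful payoff − actual payoff = 0 credits − -1,100 credits = 1,100 credits.
This is the dominant-strategy logic: truthful bidding weakly beats any alternative.

Regret: 1,100 credits.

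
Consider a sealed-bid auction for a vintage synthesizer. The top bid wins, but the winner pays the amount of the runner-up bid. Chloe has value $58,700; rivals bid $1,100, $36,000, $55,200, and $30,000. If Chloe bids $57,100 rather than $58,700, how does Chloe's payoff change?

The highest competing bid is $55,200.
Bidding truthfully at $58,700: Chloe has the top bid, wins, and pays the second-highest bid $55,200. Payoff = $58,700 − $55,200 = $3,500.
Bidding $57,100: Chloe has the top bid, wins, and pays the second-highest bid $55,200. Payoff = $58,700 − $55,200 = $3,500.
Change = $3,500 − $3,500 = $0.
The bid only affects whether you win, not the price — here both bids land on the same side of the top rival bid, so the deviation is payoff-neutral.

$0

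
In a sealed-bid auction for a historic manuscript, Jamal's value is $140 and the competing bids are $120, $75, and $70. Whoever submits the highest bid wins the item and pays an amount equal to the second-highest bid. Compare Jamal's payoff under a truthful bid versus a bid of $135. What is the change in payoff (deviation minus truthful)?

$0

The highest competing bid is $120.
Bidding truthfully at $140: Jamal has the top bid, wins, and pays the second-highest bid $120. Payoff = $140 − $120 = $20.
Bidding $135: Jamal has the top bid, wins, and pays the second-highest bid $120. Payoff = $140 − $120 = $20.
Change = $20 − $20 = $0.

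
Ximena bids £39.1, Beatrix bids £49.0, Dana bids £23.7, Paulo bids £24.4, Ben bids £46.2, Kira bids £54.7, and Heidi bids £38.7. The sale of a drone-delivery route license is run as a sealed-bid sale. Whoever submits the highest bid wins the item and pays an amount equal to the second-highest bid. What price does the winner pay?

Ranking the bids: Kira £54.7 > Beatrix £49.0 > Ben £46.2 > Ximena £39.1 > Heidi £38.7 > Paulo £24.4 > Dana £23.7.
Kira has the highest bid, so Kira wins.
The second-highest bid is £49.0, so that is what Kira pays.

£49.0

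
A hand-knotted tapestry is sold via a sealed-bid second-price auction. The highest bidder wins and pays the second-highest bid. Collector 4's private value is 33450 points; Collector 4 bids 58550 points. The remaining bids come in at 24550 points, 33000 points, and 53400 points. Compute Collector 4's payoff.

Payoff = -19950 points.

Highest competing bid: 53400 points.
Collector 4's bid 58550 points is the highest overall, so Collector 4 wins and pays the second-highest bid, 53400 points.
Payoff = value − price = 33450 points − 53400 points = -19950 points.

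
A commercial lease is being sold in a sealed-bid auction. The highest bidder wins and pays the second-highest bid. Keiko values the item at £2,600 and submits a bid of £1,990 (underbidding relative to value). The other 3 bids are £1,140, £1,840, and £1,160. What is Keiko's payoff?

Payoff = £760.

Highest competing bid: £1,840.
Keiko's bid £1,990 is the highest overall, so Keiko wins and pays the second-highest bid, £1,840.
Payoff = value − price = £2,600 − £1,840 = £760.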